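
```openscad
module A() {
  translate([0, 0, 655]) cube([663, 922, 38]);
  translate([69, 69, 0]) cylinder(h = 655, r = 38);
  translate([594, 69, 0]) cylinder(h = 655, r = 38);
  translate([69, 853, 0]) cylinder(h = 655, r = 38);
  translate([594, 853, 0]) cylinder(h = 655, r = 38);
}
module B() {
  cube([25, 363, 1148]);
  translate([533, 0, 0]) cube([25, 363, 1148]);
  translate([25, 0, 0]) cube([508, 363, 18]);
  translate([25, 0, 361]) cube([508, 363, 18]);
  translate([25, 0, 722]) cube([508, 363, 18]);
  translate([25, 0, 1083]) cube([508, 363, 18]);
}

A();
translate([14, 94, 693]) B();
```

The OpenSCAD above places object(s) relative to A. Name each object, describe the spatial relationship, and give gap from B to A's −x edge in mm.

The bookshelf's min-x is at 14; the table's min-x is 0; gap = 14 mm.

A is a table. B is a bookshelf. The bookshelf is on top of the table. The gap from the bookshelf to the table's −x edge is 14 mm.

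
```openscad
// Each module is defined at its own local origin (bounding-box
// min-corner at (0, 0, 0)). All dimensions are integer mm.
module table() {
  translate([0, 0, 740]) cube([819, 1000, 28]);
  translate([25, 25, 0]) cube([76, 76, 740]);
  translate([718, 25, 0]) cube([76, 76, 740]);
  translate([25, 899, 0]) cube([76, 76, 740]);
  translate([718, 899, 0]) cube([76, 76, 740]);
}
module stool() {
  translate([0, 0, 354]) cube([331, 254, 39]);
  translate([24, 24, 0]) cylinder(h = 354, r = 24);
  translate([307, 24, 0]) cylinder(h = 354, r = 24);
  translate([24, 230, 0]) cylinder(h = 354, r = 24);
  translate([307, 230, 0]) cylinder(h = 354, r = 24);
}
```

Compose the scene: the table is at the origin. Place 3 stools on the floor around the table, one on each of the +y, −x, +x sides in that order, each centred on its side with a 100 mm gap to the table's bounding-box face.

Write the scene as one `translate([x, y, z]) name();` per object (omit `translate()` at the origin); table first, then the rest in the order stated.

table();
translate([244, 1100, 0]) stool();
translate([-431, 373, 0]) stool();
translate([919, 373, 0]) stool();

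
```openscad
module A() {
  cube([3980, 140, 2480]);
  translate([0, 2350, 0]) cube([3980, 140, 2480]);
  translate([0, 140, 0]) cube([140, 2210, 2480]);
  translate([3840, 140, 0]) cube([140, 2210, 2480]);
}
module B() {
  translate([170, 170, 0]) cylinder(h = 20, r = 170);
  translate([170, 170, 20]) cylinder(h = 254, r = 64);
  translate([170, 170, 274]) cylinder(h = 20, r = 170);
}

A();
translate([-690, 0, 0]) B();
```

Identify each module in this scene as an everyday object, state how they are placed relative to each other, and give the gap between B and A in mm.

A is a house frame. B is a spool. The spool is on the floor beside the house frame on its −x side. The gap between the spool and the house frame is 350 mm.

The spool's nearest face is 350 mm from the house frame's −x face.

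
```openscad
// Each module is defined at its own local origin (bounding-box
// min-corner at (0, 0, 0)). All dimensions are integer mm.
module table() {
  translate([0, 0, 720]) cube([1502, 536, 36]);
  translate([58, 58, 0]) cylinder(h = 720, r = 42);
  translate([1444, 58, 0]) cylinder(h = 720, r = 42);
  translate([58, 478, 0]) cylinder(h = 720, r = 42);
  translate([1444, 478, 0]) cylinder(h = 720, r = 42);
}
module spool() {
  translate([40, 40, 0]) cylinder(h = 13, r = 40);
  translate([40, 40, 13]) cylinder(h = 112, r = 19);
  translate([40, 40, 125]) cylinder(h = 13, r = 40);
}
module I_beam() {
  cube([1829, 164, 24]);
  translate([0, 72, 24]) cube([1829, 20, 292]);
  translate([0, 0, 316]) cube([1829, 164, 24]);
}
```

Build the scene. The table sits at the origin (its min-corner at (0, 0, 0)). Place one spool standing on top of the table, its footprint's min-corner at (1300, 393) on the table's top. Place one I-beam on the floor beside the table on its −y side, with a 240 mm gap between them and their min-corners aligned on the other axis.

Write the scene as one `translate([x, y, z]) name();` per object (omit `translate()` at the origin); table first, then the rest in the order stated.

table();
translate([1300, 393, 756]) spool();
translate([0, -404, 0]) I_beam();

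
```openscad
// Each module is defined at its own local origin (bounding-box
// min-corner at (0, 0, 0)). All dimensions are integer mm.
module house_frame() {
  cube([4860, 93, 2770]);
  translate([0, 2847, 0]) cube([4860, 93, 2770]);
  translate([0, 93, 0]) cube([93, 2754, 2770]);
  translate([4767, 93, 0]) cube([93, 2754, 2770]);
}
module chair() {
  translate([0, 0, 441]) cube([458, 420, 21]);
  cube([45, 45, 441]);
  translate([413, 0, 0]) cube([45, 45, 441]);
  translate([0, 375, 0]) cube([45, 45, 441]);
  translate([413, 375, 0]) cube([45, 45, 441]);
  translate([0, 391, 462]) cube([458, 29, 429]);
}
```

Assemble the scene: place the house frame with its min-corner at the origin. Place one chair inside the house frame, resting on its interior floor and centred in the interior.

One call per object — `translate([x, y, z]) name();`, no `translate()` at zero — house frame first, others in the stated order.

house_frame();
translate([2201, 1260, 0]) chair();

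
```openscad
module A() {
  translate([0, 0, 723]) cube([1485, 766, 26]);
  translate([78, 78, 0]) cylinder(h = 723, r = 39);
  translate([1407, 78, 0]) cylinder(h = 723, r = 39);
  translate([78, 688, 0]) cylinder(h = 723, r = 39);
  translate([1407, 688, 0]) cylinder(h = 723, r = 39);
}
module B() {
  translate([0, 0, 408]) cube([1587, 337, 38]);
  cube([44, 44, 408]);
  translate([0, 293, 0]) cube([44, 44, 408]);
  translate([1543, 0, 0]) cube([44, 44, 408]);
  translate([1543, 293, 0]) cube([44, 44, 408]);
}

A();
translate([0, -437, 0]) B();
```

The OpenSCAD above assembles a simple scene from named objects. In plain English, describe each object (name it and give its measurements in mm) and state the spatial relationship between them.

A is a table: top 1485 mm (x) × 766 mm (y), 26 mm thick, upper face at z = 749 mm, on four round legs of 78 mm diameter, each leg's bounding box inset 39 mm from the nearest pair of top edges, running from z = 0 to the bottom of the top.

B is a long wooden bench with a 1587 mm (x) × 337 mm (y) seat, 38 mm thick, its top surface 446 mm above the floor. Four 44 mm square legs at the seat corners, flush with the edges, run from z = 0 to the seat underside.

The bench is on the floor beside the table on its −y side.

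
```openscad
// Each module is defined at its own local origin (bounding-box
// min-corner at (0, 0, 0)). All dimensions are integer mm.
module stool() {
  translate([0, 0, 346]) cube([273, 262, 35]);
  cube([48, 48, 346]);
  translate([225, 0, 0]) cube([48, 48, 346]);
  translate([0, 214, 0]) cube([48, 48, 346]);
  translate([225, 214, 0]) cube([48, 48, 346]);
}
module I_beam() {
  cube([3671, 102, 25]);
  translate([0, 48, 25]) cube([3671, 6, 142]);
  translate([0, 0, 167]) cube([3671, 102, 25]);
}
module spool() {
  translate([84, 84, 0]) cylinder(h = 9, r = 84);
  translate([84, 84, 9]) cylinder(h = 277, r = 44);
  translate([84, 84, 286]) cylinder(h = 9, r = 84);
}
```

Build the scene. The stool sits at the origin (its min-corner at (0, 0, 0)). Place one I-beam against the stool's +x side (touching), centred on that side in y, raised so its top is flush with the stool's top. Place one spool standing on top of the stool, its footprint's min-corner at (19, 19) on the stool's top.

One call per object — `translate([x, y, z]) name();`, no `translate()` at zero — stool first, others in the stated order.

stool();
translate([273, 80, 189]) I_beam();
translate([19, 19, 381]) spool();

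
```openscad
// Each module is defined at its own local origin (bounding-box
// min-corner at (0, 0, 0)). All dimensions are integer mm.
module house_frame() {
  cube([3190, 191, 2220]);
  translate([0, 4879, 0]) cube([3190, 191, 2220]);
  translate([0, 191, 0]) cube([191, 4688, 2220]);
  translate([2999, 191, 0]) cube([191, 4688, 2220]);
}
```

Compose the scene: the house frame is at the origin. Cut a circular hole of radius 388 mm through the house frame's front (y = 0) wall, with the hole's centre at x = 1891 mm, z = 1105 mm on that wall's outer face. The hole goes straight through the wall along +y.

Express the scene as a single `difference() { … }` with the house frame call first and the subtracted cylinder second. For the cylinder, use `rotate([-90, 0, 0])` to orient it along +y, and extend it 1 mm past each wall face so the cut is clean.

difference() {
  house_frame();
  translate([1891, -1, 1105]) rotate([-90, 0, 0]) cylinder(h = 193, r = 388);
}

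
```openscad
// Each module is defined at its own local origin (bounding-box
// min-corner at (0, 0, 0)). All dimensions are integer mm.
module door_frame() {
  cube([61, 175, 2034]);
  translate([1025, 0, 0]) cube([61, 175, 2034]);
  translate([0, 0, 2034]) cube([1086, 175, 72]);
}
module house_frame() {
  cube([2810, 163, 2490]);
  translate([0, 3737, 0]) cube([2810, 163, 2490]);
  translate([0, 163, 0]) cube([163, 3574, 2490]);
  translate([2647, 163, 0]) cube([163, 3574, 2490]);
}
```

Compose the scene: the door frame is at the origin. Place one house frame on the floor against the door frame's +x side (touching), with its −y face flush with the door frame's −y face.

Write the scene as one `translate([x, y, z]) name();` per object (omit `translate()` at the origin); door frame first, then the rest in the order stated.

door_frame();
translate([1086, 0, 0]) house_frame();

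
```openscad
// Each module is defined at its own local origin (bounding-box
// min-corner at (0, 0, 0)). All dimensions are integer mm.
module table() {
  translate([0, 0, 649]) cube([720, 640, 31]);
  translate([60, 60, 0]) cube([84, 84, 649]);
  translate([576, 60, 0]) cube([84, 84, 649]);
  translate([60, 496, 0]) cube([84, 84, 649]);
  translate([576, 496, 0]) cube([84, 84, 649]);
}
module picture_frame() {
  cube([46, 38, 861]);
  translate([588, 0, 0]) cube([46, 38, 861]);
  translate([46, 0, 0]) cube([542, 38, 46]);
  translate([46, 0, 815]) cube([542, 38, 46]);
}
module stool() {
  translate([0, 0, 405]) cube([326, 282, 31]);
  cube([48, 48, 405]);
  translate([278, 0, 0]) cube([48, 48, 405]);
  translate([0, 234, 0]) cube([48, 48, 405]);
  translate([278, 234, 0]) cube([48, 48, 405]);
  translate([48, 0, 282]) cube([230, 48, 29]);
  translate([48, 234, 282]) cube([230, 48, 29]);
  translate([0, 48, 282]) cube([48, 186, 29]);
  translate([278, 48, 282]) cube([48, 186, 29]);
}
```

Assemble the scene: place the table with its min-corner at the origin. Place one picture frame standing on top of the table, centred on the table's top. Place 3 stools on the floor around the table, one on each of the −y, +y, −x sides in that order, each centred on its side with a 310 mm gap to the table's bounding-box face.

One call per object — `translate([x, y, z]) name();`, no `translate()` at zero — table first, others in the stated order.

table();
translate([43, 301, 680]) picture_frame();
translate([197, -592, 0]) stool();
translate([197, 950, 0]) stool();
translate([-636, 179, 0]) stool();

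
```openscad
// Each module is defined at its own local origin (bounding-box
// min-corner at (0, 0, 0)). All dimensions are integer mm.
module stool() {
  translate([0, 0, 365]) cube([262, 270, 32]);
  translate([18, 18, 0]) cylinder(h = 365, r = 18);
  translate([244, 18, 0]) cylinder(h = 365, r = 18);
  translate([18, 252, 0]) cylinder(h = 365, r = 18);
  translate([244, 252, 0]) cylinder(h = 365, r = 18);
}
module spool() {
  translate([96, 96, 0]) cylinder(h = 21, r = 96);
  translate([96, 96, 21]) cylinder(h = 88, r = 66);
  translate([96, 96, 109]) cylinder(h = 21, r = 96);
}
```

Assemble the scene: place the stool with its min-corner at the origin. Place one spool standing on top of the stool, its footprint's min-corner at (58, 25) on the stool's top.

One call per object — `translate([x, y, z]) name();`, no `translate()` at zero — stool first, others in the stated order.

stool();
translate([58, 25, 397]) spool();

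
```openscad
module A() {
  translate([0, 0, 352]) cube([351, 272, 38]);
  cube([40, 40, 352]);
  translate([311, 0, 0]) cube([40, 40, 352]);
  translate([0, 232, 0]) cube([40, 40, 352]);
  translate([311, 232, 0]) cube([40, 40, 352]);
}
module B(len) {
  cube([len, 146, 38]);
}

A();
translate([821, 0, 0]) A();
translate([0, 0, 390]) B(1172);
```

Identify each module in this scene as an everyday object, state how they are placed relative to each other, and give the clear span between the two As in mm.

Second stool starts at x = 821; first ends at x = 351; clear span = 821 − 351 = 470 mm.

A is a stool. B is a beam. A beam spans the tops of two stools. The clear span between the two stools is 470 mm.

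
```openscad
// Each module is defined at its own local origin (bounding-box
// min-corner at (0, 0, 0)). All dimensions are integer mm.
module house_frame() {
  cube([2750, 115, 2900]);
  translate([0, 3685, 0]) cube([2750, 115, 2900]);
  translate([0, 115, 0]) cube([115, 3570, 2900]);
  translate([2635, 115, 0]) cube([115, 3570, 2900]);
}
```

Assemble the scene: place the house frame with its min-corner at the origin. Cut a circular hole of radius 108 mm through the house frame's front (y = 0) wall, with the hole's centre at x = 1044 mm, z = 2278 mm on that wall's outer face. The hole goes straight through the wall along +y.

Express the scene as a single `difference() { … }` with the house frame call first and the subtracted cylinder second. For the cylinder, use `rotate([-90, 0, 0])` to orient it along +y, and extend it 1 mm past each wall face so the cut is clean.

difference() {
  house_frame();
  translate([1044, -1, 2278]) rotate([-90, 0, 0]) cylinder(h = 117, r = 108);
}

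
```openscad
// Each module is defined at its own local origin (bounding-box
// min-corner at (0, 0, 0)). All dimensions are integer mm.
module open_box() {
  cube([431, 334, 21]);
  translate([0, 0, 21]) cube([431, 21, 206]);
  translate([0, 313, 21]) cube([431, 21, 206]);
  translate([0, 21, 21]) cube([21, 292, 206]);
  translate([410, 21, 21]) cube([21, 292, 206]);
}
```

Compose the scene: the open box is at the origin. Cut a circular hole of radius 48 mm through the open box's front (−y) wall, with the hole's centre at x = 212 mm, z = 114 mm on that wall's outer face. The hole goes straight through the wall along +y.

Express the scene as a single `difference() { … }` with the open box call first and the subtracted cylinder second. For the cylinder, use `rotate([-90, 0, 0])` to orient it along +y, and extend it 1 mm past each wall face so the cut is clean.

difference() {
  open_box();
  translate([212, -1, 114]) rotate([-90, 0, 0]) cylinder(h = 23, r = 48);
}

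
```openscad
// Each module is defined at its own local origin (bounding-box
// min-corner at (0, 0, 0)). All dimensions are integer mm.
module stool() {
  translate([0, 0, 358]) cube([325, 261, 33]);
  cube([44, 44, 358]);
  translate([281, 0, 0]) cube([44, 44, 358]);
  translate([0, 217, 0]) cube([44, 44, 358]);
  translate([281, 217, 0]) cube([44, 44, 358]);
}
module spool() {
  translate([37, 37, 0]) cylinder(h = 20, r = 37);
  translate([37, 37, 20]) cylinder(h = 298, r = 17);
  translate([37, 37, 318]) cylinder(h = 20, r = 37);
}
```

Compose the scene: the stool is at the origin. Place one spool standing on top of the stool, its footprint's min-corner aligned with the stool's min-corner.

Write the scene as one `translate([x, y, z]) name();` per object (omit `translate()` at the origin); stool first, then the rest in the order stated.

stool();
translate([0, 0, 391]) spool();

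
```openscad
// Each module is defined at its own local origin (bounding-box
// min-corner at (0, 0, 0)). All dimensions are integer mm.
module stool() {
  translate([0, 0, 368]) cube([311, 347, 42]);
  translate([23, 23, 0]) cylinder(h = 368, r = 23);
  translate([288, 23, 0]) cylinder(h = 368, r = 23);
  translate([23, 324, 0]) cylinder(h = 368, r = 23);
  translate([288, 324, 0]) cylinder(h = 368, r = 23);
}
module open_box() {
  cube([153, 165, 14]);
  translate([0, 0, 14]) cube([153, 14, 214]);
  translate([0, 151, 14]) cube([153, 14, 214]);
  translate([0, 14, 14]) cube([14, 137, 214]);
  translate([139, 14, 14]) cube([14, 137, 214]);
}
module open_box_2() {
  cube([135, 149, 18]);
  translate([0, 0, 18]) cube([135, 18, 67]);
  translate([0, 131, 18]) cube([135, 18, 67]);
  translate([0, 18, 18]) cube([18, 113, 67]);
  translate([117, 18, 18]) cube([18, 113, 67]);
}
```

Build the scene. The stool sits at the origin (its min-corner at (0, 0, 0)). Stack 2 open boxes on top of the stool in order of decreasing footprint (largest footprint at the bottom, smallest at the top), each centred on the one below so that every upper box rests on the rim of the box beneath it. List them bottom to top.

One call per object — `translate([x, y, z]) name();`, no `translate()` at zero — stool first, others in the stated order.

stool();
translate([79, 91, 410]) open_box();
translate([88, 99, 638]) open_box_2();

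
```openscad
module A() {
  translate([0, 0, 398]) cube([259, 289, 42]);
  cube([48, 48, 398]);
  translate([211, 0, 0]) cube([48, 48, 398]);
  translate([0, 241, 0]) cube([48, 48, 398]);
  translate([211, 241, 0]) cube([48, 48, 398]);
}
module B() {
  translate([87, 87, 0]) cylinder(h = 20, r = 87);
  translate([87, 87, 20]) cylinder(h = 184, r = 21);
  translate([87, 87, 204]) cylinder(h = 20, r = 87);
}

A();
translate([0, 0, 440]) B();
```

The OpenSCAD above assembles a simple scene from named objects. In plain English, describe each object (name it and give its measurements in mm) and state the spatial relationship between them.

A is a simple wooden stool: a rectangular seat 259 mm (x) by 289 mm (y), 42 mm thick, top face at z = 440 mm, on four square legs, each 48×48 mm in cross-section. The legs rest on z = 0, each flush with a corner of the seat.

B is a spool: two coaxial disc flanges of radius 87 mm and thickness 20 mm, joined by a core cylinder of radius 21 mm and height 184 mm. The lower flange rests on z = 0 and the three cylinders share a vertical axis.

The spool is on top of the stool.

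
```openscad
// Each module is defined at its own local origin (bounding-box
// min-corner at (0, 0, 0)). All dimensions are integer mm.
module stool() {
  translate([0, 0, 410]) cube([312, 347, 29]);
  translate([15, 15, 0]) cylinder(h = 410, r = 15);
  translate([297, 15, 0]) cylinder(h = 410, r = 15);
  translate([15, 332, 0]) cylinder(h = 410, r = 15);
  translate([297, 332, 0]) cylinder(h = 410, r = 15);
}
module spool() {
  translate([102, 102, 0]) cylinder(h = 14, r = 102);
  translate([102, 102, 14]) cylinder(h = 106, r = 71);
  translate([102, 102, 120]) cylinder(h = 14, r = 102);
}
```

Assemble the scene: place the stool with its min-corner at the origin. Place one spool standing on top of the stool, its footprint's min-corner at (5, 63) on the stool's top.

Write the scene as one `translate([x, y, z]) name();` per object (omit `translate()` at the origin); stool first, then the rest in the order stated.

stool();
translate([5, 63, 439]) spool();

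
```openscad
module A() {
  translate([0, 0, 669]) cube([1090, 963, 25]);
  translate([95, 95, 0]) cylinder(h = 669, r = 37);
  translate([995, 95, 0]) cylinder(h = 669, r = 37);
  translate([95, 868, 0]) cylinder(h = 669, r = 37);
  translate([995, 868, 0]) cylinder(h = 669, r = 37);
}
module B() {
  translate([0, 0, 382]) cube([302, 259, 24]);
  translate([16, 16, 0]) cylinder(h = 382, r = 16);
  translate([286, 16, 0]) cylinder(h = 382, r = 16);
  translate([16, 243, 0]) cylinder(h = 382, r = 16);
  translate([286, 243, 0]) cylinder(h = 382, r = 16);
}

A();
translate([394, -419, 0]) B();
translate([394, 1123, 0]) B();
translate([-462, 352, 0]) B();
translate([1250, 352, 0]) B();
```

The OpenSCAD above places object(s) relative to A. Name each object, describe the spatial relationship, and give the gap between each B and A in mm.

A is a table. B is a stool. Four stools sit around the table at the −y, +y, −x, +x sides. The gap between each stool and the table is 160 mm.

Each stool's nearest face is 160 mm from the table's bounding box.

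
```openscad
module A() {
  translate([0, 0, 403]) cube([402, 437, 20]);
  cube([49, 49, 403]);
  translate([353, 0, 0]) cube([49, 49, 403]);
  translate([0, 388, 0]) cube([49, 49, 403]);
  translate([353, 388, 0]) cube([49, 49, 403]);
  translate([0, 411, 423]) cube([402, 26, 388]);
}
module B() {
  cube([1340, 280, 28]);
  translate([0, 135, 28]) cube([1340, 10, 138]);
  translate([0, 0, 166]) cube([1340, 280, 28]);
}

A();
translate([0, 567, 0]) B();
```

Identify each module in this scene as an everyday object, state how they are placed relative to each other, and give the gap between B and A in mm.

The I-beam's nearest face is 130 mm from the chair's +y face.

A is a chair. B is an I-beam. The I-beam is on the floor beside the chair on its +y side. The gap between the I-beam and the chair is 130 mm.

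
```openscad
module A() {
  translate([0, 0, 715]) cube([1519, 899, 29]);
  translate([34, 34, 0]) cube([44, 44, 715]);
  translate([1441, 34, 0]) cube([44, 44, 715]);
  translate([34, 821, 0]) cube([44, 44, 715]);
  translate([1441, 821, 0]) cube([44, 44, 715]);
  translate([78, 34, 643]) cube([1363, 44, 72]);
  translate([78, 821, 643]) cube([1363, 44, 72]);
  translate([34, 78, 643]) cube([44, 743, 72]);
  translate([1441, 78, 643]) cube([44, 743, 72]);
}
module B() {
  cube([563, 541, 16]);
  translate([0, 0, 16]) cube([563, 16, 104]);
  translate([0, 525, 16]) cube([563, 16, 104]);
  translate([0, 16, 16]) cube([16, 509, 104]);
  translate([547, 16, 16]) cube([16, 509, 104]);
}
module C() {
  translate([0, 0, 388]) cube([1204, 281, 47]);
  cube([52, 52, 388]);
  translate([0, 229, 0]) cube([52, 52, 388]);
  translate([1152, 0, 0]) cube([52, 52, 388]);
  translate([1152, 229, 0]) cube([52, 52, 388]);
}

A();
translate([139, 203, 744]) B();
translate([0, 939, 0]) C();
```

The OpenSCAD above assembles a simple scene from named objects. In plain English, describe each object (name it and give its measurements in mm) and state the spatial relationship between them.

A is a rectangular dining table. The top is 1519×899×29 mm with its upper surface at z = 744 mm. It stands on four 44×44 mm square legs, each inset 34 mm from the nearest pair of top edges, running from the floor to the underside of the top. Four apron rails, 44 mm thick and 72 mm tall, run between adjacent legs with their top edges flush with the underside of the top and their outer faces flush with the legs' outer faces.

B is an open storage box with external size 563×541×120 mm and wall thickness 16 mm (the base is also 16 mm thick). The base covers the whole footprint; the four walls stand on the base, with the y-facing walls full-width and the x-facing walls fitting between their inner faces.

C is a long wooden bench with a 1204 mm (x) × 281 mm (y) seat, 47 mm thick, its top surface 435 mm above the floor. Four 52 mm square legs at the seat corners, flush with the edges, run from z = 0 to the seat underside.

The open box is on top of the table. The bench is on the floor beside the table on its +y side.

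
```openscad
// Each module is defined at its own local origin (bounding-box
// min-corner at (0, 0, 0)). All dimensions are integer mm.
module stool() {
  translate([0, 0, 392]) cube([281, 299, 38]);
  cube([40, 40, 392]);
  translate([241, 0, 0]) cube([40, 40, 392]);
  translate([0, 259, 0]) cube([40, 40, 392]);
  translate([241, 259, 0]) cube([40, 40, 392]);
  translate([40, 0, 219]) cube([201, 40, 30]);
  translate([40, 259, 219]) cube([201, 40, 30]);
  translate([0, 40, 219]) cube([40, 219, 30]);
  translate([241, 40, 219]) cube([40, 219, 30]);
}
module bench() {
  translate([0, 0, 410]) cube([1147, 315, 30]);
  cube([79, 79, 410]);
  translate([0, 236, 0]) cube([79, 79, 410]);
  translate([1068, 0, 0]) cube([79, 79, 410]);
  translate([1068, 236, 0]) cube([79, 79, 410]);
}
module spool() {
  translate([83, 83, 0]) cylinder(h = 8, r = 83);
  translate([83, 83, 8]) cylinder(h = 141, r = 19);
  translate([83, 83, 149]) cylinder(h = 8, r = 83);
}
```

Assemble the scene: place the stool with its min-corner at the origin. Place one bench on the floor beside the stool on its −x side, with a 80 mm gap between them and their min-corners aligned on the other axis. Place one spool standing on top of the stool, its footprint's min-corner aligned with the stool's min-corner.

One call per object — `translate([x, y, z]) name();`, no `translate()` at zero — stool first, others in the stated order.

stool();
translate([-1227, 0, 0]) bench();
translate([0, 0, 430]) spool();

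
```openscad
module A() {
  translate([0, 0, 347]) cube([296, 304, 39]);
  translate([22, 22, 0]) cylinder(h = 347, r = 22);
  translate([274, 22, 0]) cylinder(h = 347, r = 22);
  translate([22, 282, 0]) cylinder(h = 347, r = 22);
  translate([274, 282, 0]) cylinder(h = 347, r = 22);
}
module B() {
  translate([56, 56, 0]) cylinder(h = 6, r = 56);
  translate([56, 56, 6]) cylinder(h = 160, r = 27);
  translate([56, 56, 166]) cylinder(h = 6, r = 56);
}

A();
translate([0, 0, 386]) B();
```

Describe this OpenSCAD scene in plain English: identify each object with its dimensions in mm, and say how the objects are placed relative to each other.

A is a simple wooden stool: a rectangular seat 296 mm (x) by 304 mm (y), 39 mm thick, top face at z = 386 mm, on four round legs, each 44 mm in diameter. The legs rest on z = 0, each leg's axis is inset half a diameter from the nearest pair of seat edges (so the leg's bounding box is flush with the corner).

B is a spool: two coaxial disc flanges of radius 56 mm and thickness 6 mm, joined by a core cylinder of radius 27 mm and height 160 mm. The lower flange rests on z = 0 and the three cylinders share a vertical axis.

The spool is on top of the stool.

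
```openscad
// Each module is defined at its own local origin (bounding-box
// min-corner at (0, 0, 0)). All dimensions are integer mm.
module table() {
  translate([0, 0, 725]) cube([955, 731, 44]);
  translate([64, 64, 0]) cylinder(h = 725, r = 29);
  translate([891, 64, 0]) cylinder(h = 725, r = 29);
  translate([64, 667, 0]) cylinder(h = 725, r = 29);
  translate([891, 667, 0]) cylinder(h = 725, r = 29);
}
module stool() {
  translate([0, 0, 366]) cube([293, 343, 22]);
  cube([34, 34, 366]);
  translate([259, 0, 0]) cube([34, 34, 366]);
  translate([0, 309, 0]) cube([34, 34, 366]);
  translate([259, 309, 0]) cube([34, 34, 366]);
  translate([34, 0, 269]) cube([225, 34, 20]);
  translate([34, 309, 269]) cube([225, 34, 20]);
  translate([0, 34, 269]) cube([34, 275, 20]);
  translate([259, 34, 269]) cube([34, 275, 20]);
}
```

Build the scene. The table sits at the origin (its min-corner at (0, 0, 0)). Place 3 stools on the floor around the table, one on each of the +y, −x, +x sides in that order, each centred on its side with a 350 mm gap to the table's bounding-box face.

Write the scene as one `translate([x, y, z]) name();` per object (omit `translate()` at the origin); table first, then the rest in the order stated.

table();
translate([331, 1081, 0]) stool();
translate([-643, 194, 0]) stool();
translate([1305, 194, 0]) stool();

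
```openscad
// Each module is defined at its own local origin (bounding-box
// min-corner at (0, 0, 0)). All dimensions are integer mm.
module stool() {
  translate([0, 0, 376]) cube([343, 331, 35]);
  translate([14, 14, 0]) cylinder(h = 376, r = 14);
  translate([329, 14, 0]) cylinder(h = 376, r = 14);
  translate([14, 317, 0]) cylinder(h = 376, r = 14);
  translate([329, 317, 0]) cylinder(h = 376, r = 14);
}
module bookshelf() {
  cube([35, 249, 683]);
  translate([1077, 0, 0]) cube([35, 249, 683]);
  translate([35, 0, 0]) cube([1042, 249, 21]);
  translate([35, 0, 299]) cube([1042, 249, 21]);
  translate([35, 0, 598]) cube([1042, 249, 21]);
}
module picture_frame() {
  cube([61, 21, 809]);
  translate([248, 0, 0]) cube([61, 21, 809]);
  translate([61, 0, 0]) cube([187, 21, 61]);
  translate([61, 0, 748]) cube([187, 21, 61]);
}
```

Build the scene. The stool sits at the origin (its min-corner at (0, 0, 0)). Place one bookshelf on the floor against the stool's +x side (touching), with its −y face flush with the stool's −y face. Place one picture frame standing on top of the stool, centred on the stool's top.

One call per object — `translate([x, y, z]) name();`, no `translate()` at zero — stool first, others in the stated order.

stool();
translate([343, 0, 0]) bookshelf();
translate([17, 155, 411]) picture_frame();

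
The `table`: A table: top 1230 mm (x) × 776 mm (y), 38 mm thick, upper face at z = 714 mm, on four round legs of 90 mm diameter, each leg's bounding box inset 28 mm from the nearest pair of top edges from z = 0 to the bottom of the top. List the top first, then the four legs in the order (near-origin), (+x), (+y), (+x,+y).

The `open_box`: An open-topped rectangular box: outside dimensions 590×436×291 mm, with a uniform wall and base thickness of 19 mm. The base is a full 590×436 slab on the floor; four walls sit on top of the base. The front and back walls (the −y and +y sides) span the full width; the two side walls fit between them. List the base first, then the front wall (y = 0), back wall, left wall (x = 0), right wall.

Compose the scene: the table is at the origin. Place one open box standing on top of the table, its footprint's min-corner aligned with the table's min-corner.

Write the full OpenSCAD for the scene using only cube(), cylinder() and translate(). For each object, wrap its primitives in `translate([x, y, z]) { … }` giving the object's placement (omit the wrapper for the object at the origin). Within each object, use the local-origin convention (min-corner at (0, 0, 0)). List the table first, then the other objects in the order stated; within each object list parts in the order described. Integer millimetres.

translate([0, 0, 676]) cube([1230, 776, 38]);
translate([73, 73, 0]) cylinder(h = 676, r = 45);
translate([1157, 73, 0]) cylinder(h = 676, r = 45);
translate([73, 703, 0]) cylinder(h = 676, r = 45);
translate([1157, 703, 0]) cylinder(h = 676, r = 45);
translate([0, 0, 714]) {
  cube([590, 436, 19]);
  translate([0, 0, 19]) cube([590, 19, 272]);
  translate([0, 417, 19]) cube([590, 19, 272]);
  translate([0, 19, 19]) cube([19, 398, 272]);
  translate([571, 19, 19]) cube([19, 398, 272]);
}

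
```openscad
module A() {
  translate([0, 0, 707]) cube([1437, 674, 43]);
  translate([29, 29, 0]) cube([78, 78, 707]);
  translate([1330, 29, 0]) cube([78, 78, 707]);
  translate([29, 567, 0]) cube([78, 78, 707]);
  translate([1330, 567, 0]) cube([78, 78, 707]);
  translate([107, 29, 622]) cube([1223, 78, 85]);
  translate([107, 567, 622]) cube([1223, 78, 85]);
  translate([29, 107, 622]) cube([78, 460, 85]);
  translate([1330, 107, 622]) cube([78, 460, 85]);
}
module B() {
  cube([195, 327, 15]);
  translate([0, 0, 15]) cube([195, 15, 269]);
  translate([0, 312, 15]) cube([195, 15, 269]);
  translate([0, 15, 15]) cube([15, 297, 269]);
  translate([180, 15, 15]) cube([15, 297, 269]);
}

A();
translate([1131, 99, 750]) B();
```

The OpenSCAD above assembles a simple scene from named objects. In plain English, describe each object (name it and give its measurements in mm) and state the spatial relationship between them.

A is a rectangular dining table. The top is 1437×674×43 mm with its upper surface at z = 750 mm. It stands on four 78×78 mm square legs, each inset 29 mm from the nearest pair of top edges, running from the floor to the underside of the top. Four apron rails, 78 mm thick and 85 mm tall, run between adjacent legs with their top edges flush with the underside of the top and their outer faces flush with the legs' outer faces.

B is an open-topped rectangular box: outside dimensions 195×327×284 mm, with a uniform wall and base thickness of 15 mm. The base is a full 195×327 slab on the floor; four walls sit on top of the base. The front and back walls (the −y and +y sides) span the full width; the two side walls fit between them.

The open box is on top of the table.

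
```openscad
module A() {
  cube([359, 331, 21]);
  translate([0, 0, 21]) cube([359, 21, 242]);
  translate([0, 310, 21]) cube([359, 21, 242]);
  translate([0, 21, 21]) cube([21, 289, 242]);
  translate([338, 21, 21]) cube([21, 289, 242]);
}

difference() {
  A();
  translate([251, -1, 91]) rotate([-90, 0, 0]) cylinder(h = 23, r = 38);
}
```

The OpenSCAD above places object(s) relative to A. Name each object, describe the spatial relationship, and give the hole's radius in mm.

A is an open box. The open box has a circular hole through its front wall. The hole's radius is 38 mm.

The subtracted cylinder has r = 38 mm.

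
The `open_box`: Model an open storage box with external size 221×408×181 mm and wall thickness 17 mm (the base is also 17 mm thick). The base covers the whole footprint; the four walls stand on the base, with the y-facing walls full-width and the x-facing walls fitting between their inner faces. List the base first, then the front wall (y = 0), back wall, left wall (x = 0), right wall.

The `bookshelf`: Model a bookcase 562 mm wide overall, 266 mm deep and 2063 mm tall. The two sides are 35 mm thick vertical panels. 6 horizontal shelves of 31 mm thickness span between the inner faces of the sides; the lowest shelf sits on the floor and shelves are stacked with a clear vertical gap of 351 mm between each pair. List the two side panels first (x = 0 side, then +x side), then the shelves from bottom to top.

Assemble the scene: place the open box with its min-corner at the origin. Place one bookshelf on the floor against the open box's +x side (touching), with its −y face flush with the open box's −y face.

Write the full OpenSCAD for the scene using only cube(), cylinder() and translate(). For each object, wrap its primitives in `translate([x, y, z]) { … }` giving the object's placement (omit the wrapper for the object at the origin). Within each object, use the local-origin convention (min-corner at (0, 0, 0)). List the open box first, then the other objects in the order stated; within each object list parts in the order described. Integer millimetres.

cube([221, 408, 17]);
translate([0, 0, 17]) cube([221, 17, 164]);
translate([0, 391, 17]) cube([221, 17, 164]);
translate([0, 17, 17]) cube([17, 374, 164]);
translate([204, 17, 17]) cube([17, 374, 164]);
translate([221, 0, 0]) {
  cube([35, 266, 2063]);
  translate([527, 0, 0]) cube([35, 266, 2063]);
  translate([35, 0, 0]) cube([492, 266, 31]);
  translate([35, 0, 382]) cube([492, 266, 31]);
  translate([35, 0, 764]) cube([492, 266, 31]);
  translate([35, 0, 1146]) cube([492, 266, 31]);
  translate([35, 0, 1528]) cube([492, 266, 31]);
  translate([35, 0, 1910]) cube([492, 266, 31]);
}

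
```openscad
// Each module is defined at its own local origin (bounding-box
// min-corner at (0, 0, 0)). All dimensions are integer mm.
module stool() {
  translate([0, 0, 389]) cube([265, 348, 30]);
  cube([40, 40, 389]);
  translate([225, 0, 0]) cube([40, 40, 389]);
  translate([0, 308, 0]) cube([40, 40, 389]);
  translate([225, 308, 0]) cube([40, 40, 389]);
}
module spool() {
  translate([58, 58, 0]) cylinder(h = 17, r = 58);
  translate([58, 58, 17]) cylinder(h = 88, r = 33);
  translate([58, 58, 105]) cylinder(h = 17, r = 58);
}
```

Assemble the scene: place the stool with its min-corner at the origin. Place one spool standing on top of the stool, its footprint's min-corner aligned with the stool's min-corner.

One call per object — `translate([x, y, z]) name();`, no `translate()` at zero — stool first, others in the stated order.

stool();
translate([0, 0, 419]) spool();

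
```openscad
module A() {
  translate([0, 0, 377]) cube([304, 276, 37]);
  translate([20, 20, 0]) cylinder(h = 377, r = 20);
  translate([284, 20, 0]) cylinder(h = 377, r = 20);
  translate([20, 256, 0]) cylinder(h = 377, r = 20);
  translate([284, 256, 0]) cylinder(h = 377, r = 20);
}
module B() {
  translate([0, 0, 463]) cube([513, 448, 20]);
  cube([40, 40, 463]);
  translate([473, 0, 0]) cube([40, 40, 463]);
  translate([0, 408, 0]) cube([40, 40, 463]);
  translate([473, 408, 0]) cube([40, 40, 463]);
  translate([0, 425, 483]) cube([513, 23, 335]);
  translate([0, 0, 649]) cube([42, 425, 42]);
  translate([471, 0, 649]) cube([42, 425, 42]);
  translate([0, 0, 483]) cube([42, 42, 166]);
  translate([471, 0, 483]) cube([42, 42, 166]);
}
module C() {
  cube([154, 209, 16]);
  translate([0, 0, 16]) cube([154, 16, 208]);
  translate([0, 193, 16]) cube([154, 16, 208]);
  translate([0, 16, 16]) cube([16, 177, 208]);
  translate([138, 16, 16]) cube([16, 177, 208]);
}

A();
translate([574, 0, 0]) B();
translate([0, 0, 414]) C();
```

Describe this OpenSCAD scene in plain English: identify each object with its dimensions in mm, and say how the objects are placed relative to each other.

A is a four-legged stool. The seat is 304×276 mm, 37 mm thick, top at z = 414 mm. It stands on four round legs, each 40 mm in diameter, from z = 0 to the seat underside, each leg's axis is inset half a diameter from the nearest pair of seat edges (so the leg's bounding box is flush with the corner).

B is a chair: 513×448 mm seat, 20 mm thick, top at z = 483 mm, on four 40 mm square corner legs flush with the seat edges. A 23 mm thick backrest slab spans the full seat width, extending 335 mm above the seat top, its back face flush with the seat's +y edge. Two armrests of 42×42 mm section run along each side from the seat's front edge to the front of the backrest, top faces 208 mm above the seat top and outer faces flush with the seat's x-edges; a 42×42 mm post under the front of each armrest stands on the seat at the front corner.

C is an open storage box with external size 154×209×224 mm and wall thickness 16 mm (the base is also 16 mm thick). The base covers the whole footprint; the four walls stand on the base, with the y-facing walls full-width and the x-facing walls fitting between their inner faces.

The chair is on the floor beside the stool on its +x side. The open box is on top of the stool.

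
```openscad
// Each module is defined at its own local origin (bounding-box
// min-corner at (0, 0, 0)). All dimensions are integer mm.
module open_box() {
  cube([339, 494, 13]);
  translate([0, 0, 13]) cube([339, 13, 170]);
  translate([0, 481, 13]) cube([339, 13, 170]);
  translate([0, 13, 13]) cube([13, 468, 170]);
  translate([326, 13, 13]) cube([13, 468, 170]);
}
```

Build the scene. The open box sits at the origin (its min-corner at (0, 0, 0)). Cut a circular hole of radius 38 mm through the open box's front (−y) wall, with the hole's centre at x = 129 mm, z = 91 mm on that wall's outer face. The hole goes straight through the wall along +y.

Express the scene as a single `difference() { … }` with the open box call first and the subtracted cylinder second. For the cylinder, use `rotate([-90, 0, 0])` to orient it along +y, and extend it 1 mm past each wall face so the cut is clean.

difference() {
  open_box();
  translate([129, -1, 91]) rotate([-90, 0, 0]) cylinder(h = 15, r = 38);
}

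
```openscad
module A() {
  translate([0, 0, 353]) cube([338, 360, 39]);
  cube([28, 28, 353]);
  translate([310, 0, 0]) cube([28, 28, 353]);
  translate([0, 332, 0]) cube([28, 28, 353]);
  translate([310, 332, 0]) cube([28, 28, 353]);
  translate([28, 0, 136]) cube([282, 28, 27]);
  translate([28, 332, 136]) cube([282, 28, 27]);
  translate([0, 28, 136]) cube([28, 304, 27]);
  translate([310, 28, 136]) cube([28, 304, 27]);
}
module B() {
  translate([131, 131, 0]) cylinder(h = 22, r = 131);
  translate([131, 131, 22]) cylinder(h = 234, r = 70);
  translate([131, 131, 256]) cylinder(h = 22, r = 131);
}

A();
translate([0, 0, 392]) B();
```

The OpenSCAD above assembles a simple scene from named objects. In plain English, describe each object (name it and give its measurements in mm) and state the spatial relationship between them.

A is a four-legged stool. The seat is 338×360 mm, 39 mm thick, top at z = 392 mm. It stands on four square legs, each 28×28 mm in cross-section, from z = 0 to the seat underside, each flush with a corner of the seat. Four stretchers, 28 mm wide and 27 mm tall, connect adjacent legs with their undersides at z = 136 mm, each running between the inner faces of the legs it joins and aligned with the legs' outer faces on the other axis.

B is a spool: two coaxial disc flanges of radius 131 mm and thickness 22 mm, joined by a core cylinder of radius 70 mm and height 234 mm. The lower flange rests on z = 0 and the three cylinders share a vertical axis.

The spool is on top of the stool.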